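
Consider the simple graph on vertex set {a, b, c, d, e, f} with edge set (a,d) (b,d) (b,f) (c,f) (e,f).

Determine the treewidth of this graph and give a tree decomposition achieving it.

Treewidth 1.
One optimal decomposition is:
Bags: B1 = {b, f}  B2 = {e, f}  B3 = {b, d}  B4 = {a, d}  B5 = {c, f}
Tree: B1–B2, B1–B3, B3–B4, B1–B5

Every bag has size at most 2, so the width is 2 − 1 = 1 and tw(G) ≤ 1. G has an edge, so its treewidth is at least 1. Therefore the treewidth is 1.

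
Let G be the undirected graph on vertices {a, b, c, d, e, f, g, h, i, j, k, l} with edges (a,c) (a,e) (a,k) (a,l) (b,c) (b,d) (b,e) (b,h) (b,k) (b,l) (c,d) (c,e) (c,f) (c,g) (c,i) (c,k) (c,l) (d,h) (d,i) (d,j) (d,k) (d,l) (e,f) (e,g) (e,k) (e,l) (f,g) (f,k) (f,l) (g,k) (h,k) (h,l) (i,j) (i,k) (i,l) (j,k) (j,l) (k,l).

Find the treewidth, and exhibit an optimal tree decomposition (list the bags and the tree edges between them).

Treewidth 4.
Bags: B1 = {b, c, e, k, l}  B2 = {a, c, e, k, l}  B3 = {b, c, d, k, l}  B4 = {c, e, f, k, l}  B5 = {c, e, f, g, k}  B6 = {c, d, i, k, l}  B7 = {b, d, h, k, l}  B8 = {d, i, j, k, l}
Tree: B1–B2, B1–B3, B1–B4, B4–B5, B3–B6, B3–B7, B6–B8

Each bag holds 5 vertices, so the decomposition has width 4, which upper-bounds the treewidth. For the lower bound, the 5 vertices {c, e, f, g, k} are pairwise adjacent, and any tree decomposition puts a clique entirely inside one bag — forcing width ≥ 4. Therefore the treewidth is 4.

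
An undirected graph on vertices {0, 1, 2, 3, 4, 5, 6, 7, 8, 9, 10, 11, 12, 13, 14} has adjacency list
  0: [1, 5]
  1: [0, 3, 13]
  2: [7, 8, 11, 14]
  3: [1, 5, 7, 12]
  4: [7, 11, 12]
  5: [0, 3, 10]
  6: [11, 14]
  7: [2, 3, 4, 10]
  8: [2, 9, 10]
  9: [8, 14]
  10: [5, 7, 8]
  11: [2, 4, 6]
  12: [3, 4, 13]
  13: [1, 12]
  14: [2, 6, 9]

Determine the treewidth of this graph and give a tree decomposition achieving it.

Treewidth 3.
One optimal decomposition is:
Bags: B1 = {0, 1, 5, 13}  B2 = {1, 3, 5, 13}  B3 = {3, 5, 12, 13}  B4 = {3, 5, 10, 12}  B5 = {3, 7, 10, 12}  B6 = {4, 7, 10, 12}  B7 = {4, 7, 8, 10}  B8 = {2, 4, 7, 8}  B9 = {2, 4, 8, 11}  B10 = {2, 8, 9, 11}  B11 = {2, 9, 11, 14}  B12 = {6, 9, 11, 14}
Tree: B1–B2, B2–B3, B3–B4, B4–B5, B5–B6, B6–B7, B7–B8, B8–B9, B9–B10, B10–B11, B11–B12

Each bag holds 4 vertices, so the decomposition has width 3, which upper-bounds the treewidth. For the lower bound: the 4 vertex sets {0,1,13}, {5}, {3}, {4,7,10,12} are disjoint, each induces a connected subgraph, and every pair is joined by at least one edge of G. Contracting each set to a single vertex therefore yields K_{4} as a minor, and since treewidth is minor-monotone, tw(G) ≥ tw(K_{4}) = 3. Combining the bounds, tw(G) = 3.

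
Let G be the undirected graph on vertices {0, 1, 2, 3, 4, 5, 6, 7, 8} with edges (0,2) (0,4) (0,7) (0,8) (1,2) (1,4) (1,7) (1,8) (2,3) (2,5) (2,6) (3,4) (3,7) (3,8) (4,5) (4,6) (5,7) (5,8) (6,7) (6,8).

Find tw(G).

A width-4 tree decomposition is:
Bags: B1 = {1, 2, 4, 7, 8}  B2 = {0, 2, 4, 7, 8}  B3 = {2, 3, 4, 7, 8}  B4 = {2, 4, 5, 7, 8}  B5 = {2, 4, 6, 7, 8}
Tree: B1–B2, B2–B3, B3–B4, B4–B5
Every bag has size at most 5, so the width is 5 − 1 = 4 and tw(G) ≤ 4. For the lower bound: the 5 vertex sets {1,2}, {0,7}, {3,4}, {8}, {5} are disjoint, each induces a connected subgraph, and every pair is joined by at least one edge of G. Contracting each set to a single vertex therefore yields K_{5} as a minor, and since treewidth is minor-monotone, tw(G) ≥ tw(K_{5}) = 4. Combining the bounds, tw(G) = 4.

4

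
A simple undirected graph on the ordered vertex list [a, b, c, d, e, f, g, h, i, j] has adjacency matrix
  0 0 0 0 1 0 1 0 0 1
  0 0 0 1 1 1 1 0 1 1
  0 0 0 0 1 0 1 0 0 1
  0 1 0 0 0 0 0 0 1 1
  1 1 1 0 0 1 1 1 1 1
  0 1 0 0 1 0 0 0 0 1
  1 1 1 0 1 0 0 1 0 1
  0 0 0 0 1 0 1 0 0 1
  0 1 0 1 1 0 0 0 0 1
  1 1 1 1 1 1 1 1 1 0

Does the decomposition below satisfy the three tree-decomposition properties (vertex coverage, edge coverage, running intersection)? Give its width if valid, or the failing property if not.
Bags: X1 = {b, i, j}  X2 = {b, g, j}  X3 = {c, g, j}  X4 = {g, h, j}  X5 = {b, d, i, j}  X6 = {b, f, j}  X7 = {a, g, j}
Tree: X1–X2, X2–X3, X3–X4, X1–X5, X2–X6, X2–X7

No — vertex e appears in no bag.

A tree decomposition must satisfy three properties: every vertex lies in some bag; for every edge, both endpoints lie together in some bag; and for every vertex, the bags containing it form a connected subtree. Here vertex e appears in no bag, so the decomposition is invalid.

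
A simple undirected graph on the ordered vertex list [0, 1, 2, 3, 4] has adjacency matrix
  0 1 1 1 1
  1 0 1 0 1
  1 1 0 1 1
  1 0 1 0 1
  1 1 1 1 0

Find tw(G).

3

A width-3 tree decomposition is:
Bags: B1 = {0, 2, 3, 4}  B2 = {0, 1, 2, 4}
Tree: B1–B2
Every bag has size at most 4, so the width is 4 − 1 = 3 and tw(G) ≤ 3. For the lower bound, the 4 vertices {0, 1, 2, 4} are pairwise adjacent, and any tree decomposition puts a clique entirely inside one bag — forcing width ≥ 3. Hence tw(G) = 3 exactly.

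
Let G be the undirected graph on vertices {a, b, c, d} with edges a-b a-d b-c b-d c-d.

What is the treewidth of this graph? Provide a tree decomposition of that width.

Each bag holds 3 vertices, so the decomposition has width 2, which upper-bounds the treewidth. On the other hand G contains the 3-clique {b, c, d}. A clique must lie in a single bag of any decomposition, so no decomposition can have width below 2. Hence tw(G) = 2 exactly.

Treewidth 2.
One such decomposition:
Bags: B1 = {b, c, d}  B2 = {a, b, d}
Tree: B1–B2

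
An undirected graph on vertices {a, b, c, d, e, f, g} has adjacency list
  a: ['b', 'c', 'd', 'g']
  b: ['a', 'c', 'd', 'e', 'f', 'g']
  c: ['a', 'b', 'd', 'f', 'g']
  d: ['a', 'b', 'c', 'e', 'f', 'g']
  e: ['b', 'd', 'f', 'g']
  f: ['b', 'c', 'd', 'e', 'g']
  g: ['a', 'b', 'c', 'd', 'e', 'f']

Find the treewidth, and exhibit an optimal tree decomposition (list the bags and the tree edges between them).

Treewidth 4.
One such decomposition:
Bags: B1 = {b, d, e, f, g}  B2 = {b, c, d, f, g}  B3 = {a, b, c, d, g}
Tree: B1–B2, B2–B3

Each bag holds 5 vertices, so the decomposition has width 4, which upper-bounds the treewidth. Conversely, {b, d, e, f, g} is a clique of size 5, and the vertices of any clique must share a bag in every tree decomposition; so some bag has ≥ 5 vertices and tw(G) ≥ 4. Hence tw(G) = 4 exactly.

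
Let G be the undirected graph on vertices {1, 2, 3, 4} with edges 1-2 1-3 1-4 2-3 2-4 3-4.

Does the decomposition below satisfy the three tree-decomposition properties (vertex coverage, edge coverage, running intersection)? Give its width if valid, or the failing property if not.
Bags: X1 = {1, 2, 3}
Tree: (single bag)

No — vertex 4 appears in no bag.

A tree decomposition must satisfy three properties: every vertex lies in some bag; for every edge, both endpoints lie together in some bag; and for every vertex, the bags containing it form a connected subtree. Here vertex 4 appears in no bag, so the decomposition is invalid.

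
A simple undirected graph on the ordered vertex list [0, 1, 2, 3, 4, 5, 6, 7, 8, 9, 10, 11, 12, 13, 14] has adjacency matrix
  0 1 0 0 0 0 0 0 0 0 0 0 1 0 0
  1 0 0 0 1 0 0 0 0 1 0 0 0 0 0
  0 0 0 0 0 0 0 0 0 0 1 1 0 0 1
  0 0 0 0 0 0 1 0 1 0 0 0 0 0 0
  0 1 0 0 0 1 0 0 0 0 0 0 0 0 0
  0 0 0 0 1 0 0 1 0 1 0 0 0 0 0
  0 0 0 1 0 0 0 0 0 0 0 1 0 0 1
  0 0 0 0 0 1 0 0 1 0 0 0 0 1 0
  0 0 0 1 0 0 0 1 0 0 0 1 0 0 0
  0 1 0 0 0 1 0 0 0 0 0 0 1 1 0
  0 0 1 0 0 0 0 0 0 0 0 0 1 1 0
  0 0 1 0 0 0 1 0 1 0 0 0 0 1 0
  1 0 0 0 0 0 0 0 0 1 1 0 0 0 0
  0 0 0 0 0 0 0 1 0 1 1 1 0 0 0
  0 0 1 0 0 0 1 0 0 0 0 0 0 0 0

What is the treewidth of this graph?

3

A width-3 tree decomposition is:
Bags: B1 = {2, 3, 6, 14}  B2 = {2, 3, 6, 11}  B3 = {2, 3, 8, 11}  B4 = {2, 8, 10, 11}  B5 = {8, 10, 11, 13}  B6 = {7, 8, 10, 13}  B7 = {7, 10, 12, 13}  B8 = {7, 9, 12, 13}  B9 = {5, 7, 9, 12}  B10 = {0, 5, 9, 12}  B11 = {0, 1, 5, 9}  B12 = {0, 1, 4, 5}
Tree: B1–B2, B2–B3, B3–B4, B4–B5, B5–B6, B6–B7, B7–B8, B8–B9, B9–B10, B10–B11, B11–B12
The largest bag has 4 vertices, giving width 3; this decomposition certifies tw(G) ≤ 3. For the lower bound: the 4 vertex sets {3,6,14}, {2}, {11}, {7,8,10,13} are disjoint, each induces a connected subgraph, and every pair is joined by at least one edge of G. Contracting each set to a single vertex therefore yields K_{4} as a minor, and since treewidth is minor-monotone, tw(G) ≥ tw(K_{4}) = 3. Hence tw(G) = 3 exactly.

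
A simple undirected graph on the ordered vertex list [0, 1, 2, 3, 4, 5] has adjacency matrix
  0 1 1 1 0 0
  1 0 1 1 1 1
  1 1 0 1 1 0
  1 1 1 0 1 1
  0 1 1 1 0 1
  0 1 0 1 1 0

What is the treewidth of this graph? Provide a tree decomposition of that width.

Treewidth 3.
Bags: B1 = {1, 2, 3, 4}  B2 = {0, 1, 2, 3}  B3 = {1, 3, 4, 5}
Tree: B1–B2, B1–B3

The largest bag has 4 vertices, giving width 3; this decomposition certifies tw(G) ≤ 3. On the other hand G contains the 4-clique {0, 1, 2, 3}. A clique must lie in a single bag of any decomposition, so no decomposition can have width below 3. Hence tw(G) = 3 exactly.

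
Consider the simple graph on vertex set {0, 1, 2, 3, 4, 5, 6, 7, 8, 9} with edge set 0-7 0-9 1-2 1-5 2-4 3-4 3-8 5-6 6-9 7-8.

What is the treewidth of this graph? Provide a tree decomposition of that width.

The largest bag has 3 vertices, giving width 2; this decomposition certifies tw(G) ≤ 2. For the lower bound, G contains the cycle 7–0–9–6–5–1–2–4–3–8–7, so G is not a forest; only forests have treewidth ≤ 1, hence tw(G) ≥ 2. Therefore the treewidth is 2.

Treewidth 2.
Bags: B1 = {0, 7, 9}  B2 = {6, 7, 9}  B3 = {5, 6, 7}  B4 = {1, 5, 7}  B5 = {1, 2, 7}  B6 = {2, 4, 7}  B7 = {3, 4, 7}  B8 = {3, 7, 8}
Tree: B1–B2, B2–B3, B3–B4, B4–B5, B5–B6, B6–B7, B7–B8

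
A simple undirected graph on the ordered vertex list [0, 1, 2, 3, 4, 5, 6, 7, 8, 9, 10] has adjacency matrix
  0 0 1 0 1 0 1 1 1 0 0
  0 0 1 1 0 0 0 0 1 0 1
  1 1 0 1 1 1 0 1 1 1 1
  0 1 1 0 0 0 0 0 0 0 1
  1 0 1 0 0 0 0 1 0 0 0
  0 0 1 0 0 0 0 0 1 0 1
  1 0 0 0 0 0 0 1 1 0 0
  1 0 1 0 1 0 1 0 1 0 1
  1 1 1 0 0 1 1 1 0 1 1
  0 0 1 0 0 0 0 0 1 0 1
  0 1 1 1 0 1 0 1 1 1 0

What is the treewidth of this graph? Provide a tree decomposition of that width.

Treewidth 3.
One such decomposition:
Bags: B1 = {2, 8, 9, 10}  B2 = {2, 7, 8, 10}  B3 = {0, 2, 7, 8}  B4 = {1, 2, 8, 10}  B5 = {1, 2, 3, 10}  B6 = {2, 5, 8, 10}  B7 = {0, 6, 7, 8}  B8 = {0, 2, 4, 7}
Tree: B1–B2, B2–B3, B2–B4, B4–B5, B4–B6, B3–B7, B3–B8

The largest bag has 4 vertices, giving width 3; this decomposition certifies tw(G) ≤ 3. For the lower bound, the 4 vertices {0, 2, 7, 8} are pairwise adjacent, and any tree decomposition puts a clique entirely inside one bag — forcing width ≥ 3. The upper and lower bounds meet at 3, so that is the treewidth.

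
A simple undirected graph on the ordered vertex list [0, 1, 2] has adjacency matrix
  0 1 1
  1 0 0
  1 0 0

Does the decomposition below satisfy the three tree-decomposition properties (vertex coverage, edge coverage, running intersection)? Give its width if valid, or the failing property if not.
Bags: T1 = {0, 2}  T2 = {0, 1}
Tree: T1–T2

Yes; width 1.

Vertex coverage: the bags together contain {0, 1, 2}, the full vertex set. Edge coverage: each edge of G has both endpoints in at least one bag. Running intersection: for every vertex, the bags containing it form a connected subtree. All three properties hold, so this is a valid tree decomposition of width max|bag| − 1 = 1, and hence tw(G) ≤ 1.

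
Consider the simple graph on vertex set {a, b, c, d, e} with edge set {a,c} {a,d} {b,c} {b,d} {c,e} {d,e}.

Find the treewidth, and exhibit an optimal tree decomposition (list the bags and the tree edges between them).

Each bag holds 3 vertices, so the decomposition has width 2, which upper-bounds the treewidth. The edges e–d–a–c–e form a cycle, so G is not a tree and its treewidth is at least 2. Combining the bounds, tw(G) = 2.

Treewidth 2.
One such decomposition:
Bags: B1 = {c, d, e}  B2 = {a, c, d}  B3 = {b, c, d}
Tree: B1–B2, B2–B3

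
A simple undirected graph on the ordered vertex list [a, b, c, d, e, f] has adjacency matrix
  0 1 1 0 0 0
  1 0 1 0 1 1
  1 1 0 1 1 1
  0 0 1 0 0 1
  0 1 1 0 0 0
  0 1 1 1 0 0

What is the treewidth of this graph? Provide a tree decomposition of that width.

The largest bag has 3 vertices, giving width 2; this decomposition certifies tw(G) ≤ 2. Conversely, {c, d, f} is a clique of size 3, and the vertices of any clique must share a bag in every tree decomposition; so some bag has ≥ 3 vertices and tw(G) ≥ 2. Hence tw(G) = 2 exactly.

Treewidth 2.
One such decomposition:
Bags: B1 = {c, d, f}  B2 = {b, c, f}  B3 = {a, b, c}  B4 = {b, c, e}
Tree: B1–B2, B2–B3, B2–B4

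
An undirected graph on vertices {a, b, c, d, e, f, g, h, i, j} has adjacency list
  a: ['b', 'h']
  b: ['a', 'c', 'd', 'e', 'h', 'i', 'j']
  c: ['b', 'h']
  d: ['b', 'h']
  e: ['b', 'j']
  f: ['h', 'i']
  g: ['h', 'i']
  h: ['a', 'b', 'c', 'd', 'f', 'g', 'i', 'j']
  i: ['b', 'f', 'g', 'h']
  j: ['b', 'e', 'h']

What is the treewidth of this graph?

2

A width-2 tree decomposition is:
Bags: B1 = {b, h, j}  B2 = {b, d, h}  B3 = {b, h, i}  B4 = {f, h, i}  B5 = {a, b, h}  B6 = {g, h, i}  B7 = {b, e, j}  B8 = {b, c, h}
Tree: B1–B2, B1–B3, B3–B4, B3–B5, B4–B6, B1–B7, B3–B8
Each bag holds 3 vertices, so the decomposition has width 2, which upper-bounds the treewidth. On the other hand G contains the 3-clique {b, e, j}. A clique must lie in a single bag of any decomposition, so no decomposition can have width below 2. Hence tw(G) = 2 exactly.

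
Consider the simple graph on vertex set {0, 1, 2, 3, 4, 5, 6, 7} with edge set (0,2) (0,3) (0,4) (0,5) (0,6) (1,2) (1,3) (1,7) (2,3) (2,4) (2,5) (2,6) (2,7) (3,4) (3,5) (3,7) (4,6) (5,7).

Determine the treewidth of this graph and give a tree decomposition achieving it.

The largest bag has 4 vertices, giving width 3; this decomposition certifies tw(G) ≤ 3. On the other hand G contains the 4-clique {0, 2, 3, 4}. A clique must lie in a single bag of any decomposition, so no decomposition can have width below 3. The upper and lower bounds meet at 3, so that is the treewidth.

Treewidth 3.
One such decomposition:
Bags: B1 = {0, 2, 3, 5}  B2 = {0, 2, 3, 4}  B3 = {2, 3, 5, 7}  B4 = {0, 2, 4, 6}  B5 = {1, 2, 3, 7}
Tree: B1–B2, B1–B3, B2–B4, B3–B5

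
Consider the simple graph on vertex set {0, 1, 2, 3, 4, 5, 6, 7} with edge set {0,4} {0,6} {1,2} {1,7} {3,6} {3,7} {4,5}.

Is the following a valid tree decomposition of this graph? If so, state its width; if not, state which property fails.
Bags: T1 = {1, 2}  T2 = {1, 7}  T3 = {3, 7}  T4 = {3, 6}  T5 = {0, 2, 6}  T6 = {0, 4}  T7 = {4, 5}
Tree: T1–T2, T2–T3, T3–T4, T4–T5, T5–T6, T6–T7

No — bags containing vertex 2 are not connected in the tree.

A tree decomposition must satisfy three properties: every vertex lies in some bag; for every edge, both endpoints lie together in some bag; and for every vertex, the bags containing it form a connected subtree. Here bags containing vertex 2 are not connected in the tree, so the decomposition is invalid.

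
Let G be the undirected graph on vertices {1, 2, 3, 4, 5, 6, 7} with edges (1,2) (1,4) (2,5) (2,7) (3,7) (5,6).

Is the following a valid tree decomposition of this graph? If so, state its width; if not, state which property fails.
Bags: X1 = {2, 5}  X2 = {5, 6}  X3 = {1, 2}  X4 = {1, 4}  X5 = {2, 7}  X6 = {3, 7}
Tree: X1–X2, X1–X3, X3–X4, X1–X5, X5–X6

Yes; width 1.

Vertex coverage: the bags together contain {1, 2, 3, 4, 5, 6, 7}, the full vertex set. Edge coverage: each edge of G has both endpoints in at least one bag. Running intersection: for every vertex, the bags containing it form a connected subtree. All three properties hold, so this is a valid tree decomposition of width max|bag| − 1 = 1, and hence tw(G) ≤ 1.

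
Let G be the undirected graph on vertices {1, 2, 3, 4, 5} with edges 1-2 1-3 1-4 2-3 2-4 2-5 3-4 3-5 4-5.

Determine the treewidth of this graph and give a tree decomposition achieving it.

Treewidth 3.
One optimal decomposition is:
Bags: B1 = {1, 2, 3, 4}  B2 = {2, 3, 4, 5}
Tree: B1–B2

Each bag holds 4 vertices, so the decomposition has width 3, which upper-bounds the treewidth. Conversely, {1, 2, 3, 4} is a clique of size 4, and the vertices of any clique must share a bag in every tree decomposition; so some bag has ≥ 4 vertices and tw(G) ≥ 3. Combining the bounds, tw(G) = 3.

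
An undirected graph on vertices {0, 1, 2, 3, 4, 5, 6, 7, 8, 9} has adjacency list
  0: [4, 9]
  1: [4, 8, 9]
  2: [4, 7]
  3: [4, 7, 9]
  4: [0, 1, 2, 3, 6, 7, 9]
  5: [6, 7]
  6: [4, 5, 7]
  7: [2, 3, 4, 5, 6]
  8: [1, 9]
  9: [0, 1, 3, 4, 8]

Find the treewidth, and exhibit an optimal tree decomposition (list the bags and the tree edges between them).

Treewidth 2.
Bags: B1 = {3, 4, 9}  B2 = {1, 4, 9}  B3 = {3, 4, 7}  B4 = {4, 6, 7}  B5 = {1, 8, 9}  B6 = {2, 4, 7}  B7 = {0, 4, 9}  B8 = {5, 6, 7}
Tree: B1–B2, B1–B3, B3–B4, B2–B5, B3–B6, B2–B7, B4–B8

The largest bag has 3 vertices, giving width 2; this decomposition certifies tw(G) ≤ 2. Conversely, {1, 8, 9} is a clique of size 3, and the vertices of any clique must share a bag in every tree decomposition; so some bag has ≥ 3 vertices and tw(G) ≥ 2. Hence tw(G) = 2 exactly.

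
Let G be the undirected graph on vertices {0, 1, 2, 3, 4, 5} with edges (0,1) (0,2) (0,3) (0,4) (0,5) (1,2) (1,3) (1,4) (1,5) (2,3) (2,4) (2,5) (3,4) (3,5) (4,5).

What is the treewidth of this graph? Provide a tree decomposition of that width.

Treewidth 5.
Bags: B1 = {0, 1, 2, 3, 4, 5}
Tree: (single bag)

With just one bag of size 6, the width is 6 − 1 = 5, so tw(G) ≤ 5. On the other hand G contains the 6-clique {0, 1, 2, 3, 4, 5}. A clique must lie in a single bag of any decomposition, so no decomposition can have width below 5. Hence tw(G) = 5 exactly.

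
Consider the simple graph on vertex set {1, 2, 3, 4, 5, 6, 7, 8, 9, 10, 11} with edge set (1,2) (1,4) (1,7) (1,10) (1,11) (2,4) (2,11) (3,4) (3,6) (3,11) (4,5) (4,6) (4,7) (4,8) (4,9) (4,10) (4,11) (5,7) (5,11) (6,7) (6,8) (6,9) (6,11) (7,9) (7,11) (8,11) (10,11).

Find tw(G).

3

A width-3 tree decomposition is:
Bags: B1 = {4, 6, 7, 11}  B2 = {3, 4, 6, 11}  B3 = {1, 4, 7, 11}  B4 = {4, 5, 7, 11}  B5 = {1, 4, 10, 11}  B6 = {4, 6, 7, 9}  B7 = {1, 2, 4, 11}  B8 = {4, 6, 8, 11}
Tree: B1–B2, B1–B3, B1–B4, B3–B5, B1–B6, B3–B7, B2–B8
Each bag holds 4 vertices, so the decomposition has width 3, which upper-bounds the treewidth. Conversely, {4, 6, 7, 9} is a clique of size 4, and the vertices of any clique must share a bag in every tree decomposition; so some bag has ≥ 4 vertices and tw(G) ≥ 3. Therefore the treewidth is 3.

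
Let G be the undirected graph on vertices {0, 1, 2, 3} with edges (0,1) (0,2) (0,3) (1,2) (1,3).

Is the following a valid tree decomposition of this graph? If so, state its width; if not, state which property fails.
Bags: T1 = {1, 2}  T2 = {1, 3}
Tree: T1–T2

A tree decomposition must satisfy three properties: every vertex lies in some bag; for every edge, both endpoints lie together in some bag; and for every vertex, the bags containing it form a connected subtree. Here vertex 0 appears in no bag, so the decomposition is invalid.

No — vertex 0 appears in no bag.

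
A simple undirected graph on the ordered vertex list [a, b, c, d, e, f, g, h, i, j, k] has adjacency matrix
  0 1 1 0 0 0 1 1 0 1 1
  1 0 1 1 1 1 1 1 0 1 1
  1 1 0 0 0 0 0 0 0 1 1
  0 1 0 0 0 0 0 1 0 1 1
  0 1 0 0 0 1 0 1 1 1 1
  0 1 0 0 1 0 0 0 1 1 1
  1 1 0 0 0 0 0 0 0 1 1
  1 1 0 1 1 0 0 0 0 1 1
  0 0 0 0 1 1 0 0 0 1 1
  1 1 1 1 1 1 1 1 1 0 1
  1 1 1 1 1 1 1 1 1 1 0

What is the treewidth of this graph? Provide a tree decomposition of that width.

Each bag holds 5 vertices, so the decomposition has width 4, which upper-bounds the treewidth. For the lower bound, the 5 vertices {a, b, g, j, k} are pairwise adjacent, and any tree decomposition puts a clique entirely inside one bag — forcing width ≥ 4. Hence tw(G) = 4 exactly.

Treewidth 4.
Bags: B1 = {b, d, h, j, k}  B2 = {b, e, h, j, k}  B3 = {b, e, f, j, k}  B4 = {a, b, h, j, k}  B5 = {e, f, i, j, k}  B6 = {a, b, g, j, k}  B7 = {a, b, c, j, k}
Tree: B1–B2, B2–B3, B1–B4, B3–B5, B4–B6, B4–B7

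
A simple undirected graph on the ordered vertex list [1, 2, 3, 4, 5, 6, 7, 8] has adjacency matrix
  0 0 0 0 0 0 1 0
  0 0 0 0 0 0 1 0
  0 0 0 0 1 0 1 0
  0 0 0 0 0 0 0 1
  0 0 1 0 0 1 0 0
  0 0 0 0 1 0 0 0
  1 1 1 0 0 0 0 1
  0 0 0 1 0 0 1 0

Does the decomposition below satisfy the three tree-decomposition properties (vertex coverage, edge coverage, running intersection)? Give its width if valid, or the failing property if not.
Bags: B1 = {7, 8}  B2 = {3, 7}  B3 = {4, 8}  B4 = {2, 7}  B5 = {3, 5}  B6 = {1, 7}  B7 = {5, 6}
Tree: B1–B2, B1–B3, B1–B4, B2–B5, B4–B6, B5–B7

Checking the three conditions: (i) the bags cover all of {1, 2, 3, 4, 5, 6, 7, 8}; (ii) for each edge, some bag contains both endpoints; (iii) the bags containing any fixed vertex form a subtree. All hold, so the decomposition is valid with width 2 − 1 = 1.

Yes; width 1.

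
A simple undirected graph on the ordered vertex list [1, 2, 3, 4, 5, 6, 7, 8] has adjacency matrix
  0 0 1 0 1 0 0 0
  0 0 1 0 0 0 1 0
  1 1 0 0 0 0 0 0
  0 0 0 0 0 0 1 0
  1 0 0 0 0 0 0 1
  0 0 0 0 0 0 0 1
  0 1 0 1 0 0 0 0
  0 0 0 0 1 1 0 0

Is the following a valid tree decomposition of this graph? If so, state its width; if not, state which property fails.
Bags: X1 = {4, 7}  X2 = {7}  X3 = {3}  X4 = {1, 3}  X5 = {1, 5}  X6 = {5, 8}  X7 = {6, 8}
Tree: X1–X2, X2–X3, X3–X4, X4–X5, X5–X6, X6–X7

No — vertex 2 appears in no bag.

A tree decomposition must satisfy three properties: every vertex lies in some bag; for every edge, both endpoints lie together in some bag; and for every vertex, the bags containing it form a connected subtree. Here vertex 2 appears in no bag, so the decomposition is invalid.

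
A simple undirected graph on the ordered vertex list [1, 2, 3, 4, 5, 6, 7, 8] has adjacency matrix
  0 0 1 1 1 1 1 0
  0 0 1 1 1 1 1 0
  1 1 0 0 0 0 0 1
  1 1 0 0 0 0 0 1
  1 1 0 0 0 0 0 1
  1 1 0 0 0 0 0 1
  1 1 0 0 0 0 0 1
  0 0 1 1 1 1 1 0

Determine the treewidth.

3

A width-3 tree decomposition is:
Bags: B1 = {1, 2, 3, 8}  B2 = {1, 2, 4, 8}  B3 = {1, 2, 6, 8}  B4 = {1, 2, 7, 8}  B5 = {1, 2, 5, 8}
Tree: B1–B2, B2–B3, B3–B4, B4–B5
Each bag holds 4 vertices, so the decomposition has width 3, which upper-bounds the treewidth. For the lower bound: the 4 vertex sets {1,3}, {4,8}, {2}, {6} are disjoint, each induces a connected subgraph, and every pair is joined by at least one edge of G. Contracting each set to a single vertex therefore yields K_{4} as a minor, and since treewidth is minor-monotone, tw(G) ≥ tw(K_{4}) = 3. Combining the bounds, tw(G) = 3.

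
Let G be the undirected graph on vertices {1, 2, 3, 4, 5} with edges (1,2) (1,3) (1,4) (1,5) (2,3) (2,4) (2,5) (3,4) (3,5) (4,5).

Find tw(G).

A width-4 tree decomposition is:
Bags: B1 = {1, 2, 3, 4, 5}
Tree: (single bag)
With just one bag of size 5, the width is 5 − 1 = 4, so tw(G) ≤ 4. For the lower bound, the 5 vertices {1, 2, 3, 4, 5} are pairwise adjacent, and any tree decomposition puts a clique entirely inside one bag — forcing width ≥ 4. Combining the bounds, tw(G) = 4.

4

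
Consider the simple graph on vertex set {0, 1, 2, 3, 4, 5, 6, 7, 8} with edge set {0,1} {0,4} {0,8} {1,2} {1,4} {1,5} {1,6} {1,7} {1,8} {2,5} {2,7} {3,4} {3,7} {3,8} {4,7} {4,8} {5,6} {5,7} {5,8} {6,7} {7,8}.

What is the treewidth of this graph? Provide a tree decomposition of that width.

Treewidth 3.
One optimal decomposition is:
Bags: B1 = {1, 2, 5, 7}  B2 = {1, 5, 7, 8}  B3 = {1, 5, 6, 7}  B4 = {1, 4, 7, 8}  B5 = {0, 1, 4, 8}  B6 = {3, 4, 7, 8}
Tree: B1–B2, B1–B3, B2–B4, B4–B5, B4–B6

The largest bag has 4 vertices, giving width 3; this decomposition certifies tw(G) ≤ 3. Conversely, {0, 1, 4, 8} is a clique of size 4, and the vertices of any clique must share a bag in every tree decomposition; so some bag has ≥ 4 vertices and tw(G) ≥ 3. Combining the bounds, tw(G) = 3.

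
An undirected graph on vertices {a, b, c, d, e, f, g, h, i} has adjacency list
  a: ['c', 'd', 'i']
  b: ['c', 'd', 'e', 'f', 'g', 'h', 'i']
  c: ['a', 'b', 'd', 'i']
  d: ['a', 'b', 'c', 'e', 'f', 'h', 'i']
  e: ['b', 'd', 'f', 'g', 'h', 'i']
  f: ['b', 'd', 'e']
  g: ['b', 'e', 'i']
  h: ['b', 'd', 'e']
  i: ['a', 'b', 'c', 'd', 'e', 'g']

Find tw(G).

3

A width-3 tree decomposition is:
Bags: B1 = {b, c, d, i}  B2 = {a, c, d, i}  B3 = {b, d, e, i}  B4 = {b, d, e, h}  B5 = {b, e, g, i}  B6 = {b, d, e, f}
Tree: B1–B2, B1–B3, B3–B4, B3–B5, B4–B6
Every bag has size at most 4, so the width is 4 − 1 = 3 and tw(G) ≤ 3. Conversely, {a, c, d, i} is a clique of size 4, and the vertices of any clique must share a bag in every tree decomposition; so some bag has ≥ 4 vertices and tw(G) ≥ 3. Hence tw(G) = 3 exactly.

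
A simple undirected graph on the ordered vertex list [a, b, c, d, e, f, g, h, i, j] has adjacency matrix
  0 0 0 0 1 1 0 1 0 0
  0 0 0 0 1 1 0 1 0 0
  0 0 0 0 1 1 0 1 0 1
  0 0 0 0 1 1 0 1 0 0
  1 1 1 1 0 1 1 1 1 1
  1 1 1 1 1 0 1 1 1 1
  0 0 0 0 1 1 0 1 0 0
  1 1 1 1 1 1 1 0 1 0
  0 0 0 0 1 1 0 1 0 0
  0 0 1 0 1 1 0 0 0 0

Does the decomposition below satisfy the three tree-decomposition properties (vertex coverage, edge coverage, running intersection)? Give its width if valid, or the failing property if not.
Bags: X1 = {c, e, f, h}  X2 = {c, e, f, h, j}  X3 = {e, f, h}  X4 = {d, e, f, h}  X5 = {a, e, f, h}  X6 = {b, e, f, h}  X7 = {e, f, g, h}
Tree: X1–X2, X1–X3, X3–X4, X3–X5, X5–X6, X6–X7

A tree decomposition must satisfy three properties: every vertex lies in some bag; for every edge, both endpoints lie together in some bag; and for every vertex, the bags containing it form a connected subtree. Here vertex i appears in no bag, so the decomposition is invalid.

No — vertex i appears in no bag.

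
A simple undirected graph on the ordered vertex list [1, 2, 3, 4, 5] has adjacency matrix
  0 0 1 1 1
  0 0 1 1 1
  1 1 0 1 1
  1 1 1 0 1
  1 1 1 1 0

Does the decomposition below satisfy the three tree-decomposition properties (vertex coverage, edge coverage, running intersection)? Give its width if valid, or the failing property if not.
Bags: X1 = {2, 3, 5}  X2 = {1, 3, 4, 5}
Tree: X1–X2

A tree decomposition must satisfy three properties: every vertex lies in some bag; for every edge, both endpoints lie together in some bag; and for every vertex, the bags containing it form a connected subtree. Here edge (4,2) lies in no bag, so the decomposition is invalid.

No — edge (4,2) lies in no bag.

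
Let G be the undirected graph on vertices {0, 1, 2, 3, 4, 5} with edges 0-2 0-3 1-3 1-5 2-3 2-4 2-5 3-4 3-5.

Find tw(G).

A width-2 tree decomposition is:
Bags: B1 = {2, 3, 5}  B2 = {0, 2, 3}  B3 = {1, 3, 5}  B4 = {2, 3, 4}
Tree: B1–B2, B1–B3, B2–B4
The largest bag has 3 vertices, giving width 2; this decomposition certifies tw(G) ≤ 2. On the other hand G contains the 3-clique {1, 3, 5}. A clique must lie in a single bag of any decomposition, so no decomposition can have width below 2. Combining the bounds, tw(G) = 2.

2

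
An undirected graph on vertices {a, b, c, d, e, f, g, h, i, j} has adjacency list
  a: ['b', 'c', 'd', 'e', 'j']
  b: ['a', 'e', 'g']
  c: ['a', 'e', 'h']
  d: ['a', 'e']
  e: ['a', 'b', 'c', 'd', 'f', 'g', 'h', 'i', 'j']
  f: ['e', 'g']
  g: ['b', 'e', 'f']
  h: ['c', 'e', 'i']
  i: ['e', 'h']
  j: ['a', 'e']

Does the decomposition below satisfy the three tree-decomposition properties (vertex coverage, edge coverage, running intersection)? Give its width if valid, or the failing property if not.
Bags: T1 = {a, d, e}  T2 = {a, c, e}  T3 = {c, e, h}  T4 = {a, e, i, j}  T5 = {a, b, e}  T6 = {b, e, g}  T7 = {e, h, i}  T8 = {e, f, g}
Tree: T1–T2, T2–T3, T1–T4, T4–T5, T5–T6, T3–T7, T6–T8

A tree decomposition must satisfy three properties: every vertex lies in some bag; for every edge, both endpoints lie together in some bag; and for every vertex, the bags containing it form a connected subtree. Here bags containing vertex i are not connected in the tree, so the decomposition is invalid.

No — bags containing vertex i are not connected in the tree.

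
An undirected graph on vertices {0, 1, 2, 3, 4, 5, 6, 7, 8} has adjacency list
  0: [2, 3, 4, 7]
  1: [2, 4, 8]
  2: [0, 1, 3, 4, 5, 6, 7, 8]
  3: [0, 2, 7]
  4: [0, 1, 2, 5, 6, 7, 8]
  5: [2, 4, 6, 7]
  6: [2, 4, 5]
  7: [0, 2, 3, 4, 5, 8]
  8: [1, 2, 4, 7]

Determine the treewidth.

3

A width-3 tree decomposition is:
Bags: B1 = {0, 2, 4, 7}  B2 = {2, 4, 7, 8}  B3 = {0, 2, 3, 7}  B4 = {2, 4, 5, 7}  B5 = {2, 4, 5, 6}  B6 = {1, 2, 4, 8}
Tree: B1–B2, B1–B3, B1–B4, B4–B5, B2–B6
Each bag holds 4 vertices, so the decomposition has width 3, which upper-bounds the treewidth. For the lower bound, the 4 vertices {0, 2, 3, 7} are pairwise adjacent, and any tree decomposition puts a clique entirely inside one bag — forcing width ≥ 3. Hence tw(G) = 3 exactly.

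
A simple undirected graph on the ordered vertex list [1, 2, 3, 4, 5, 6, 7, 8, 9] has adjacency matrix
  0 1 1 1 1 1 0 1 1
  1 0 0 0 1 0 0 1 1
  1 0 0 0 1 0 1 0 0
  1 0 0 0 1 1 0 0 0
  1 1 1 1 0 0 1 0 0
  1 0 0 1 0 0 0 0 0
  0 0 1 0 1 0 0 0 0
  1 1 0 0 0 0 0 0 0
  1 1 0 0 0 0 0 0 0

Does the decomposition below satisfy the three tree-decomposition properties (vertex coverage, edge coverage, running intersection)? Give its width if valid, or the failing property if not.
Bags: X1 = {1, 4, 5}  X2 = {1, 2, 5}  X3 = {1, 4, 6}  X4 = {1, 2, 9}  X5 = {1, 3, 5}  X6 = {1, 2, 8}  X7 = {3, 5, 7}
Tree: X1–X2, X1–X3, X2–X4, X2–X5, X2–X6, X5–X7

Checking the three conditions: (i) the bags cover all of {1, 2, 3, 4, 5, 6, 7, 8, 9}; (ii) for each edge, some bag contains both endpoints; (iii) the bags containing any fixed vertex form a subtree. All hold, so the decomposition is valid with width 3 − 1 = 2.

Yes; width 2.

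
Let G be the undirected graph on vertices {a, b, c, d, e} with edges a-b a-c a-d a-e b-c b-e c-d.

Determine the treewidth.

2

A width-2 tree decomposition is:
Bags: B1 = {a, b, e}  B2 = {a, b, c}  B3 = {a, c, d}
Tree: B1–B2, B2–B3
The largest bag has 3 vertices, giving width 2; this decomposition certifies tw(G) ≤ 2. Conversely, {a, b, e} is a clique of size 3, and the vertices of any clique must share a bag in every tree decomposition; so some bag has ≥ 3 vertices and tw(G) ≥ 2. Therefore the treewidth is 2.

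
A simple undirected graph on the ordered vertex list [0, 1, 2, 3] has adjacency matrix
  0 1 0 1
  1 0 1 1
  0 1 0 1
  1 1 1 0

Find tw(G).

A width-2 tree decomposition is:
Bags: B1 = {1, 2, 3}  B2 = {0, 1, 3}
Tree: B1–B2
Each bag holds 3 vertices, so the decomposition has width 2, which upper-bounds the treewidth. On the other hand G contains the 3-clique {0, 1, 3}. A clique must lie in a single bag of any decomposition, so no decomposition can have width below 2. Therefore the treewidth is 2.

2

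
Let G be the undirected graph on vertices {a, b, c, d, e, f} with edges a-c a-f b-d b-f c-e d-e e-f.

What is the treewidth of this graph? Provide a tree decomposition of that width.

Each bag holds 3 vertices, so the decomposition has width 2, which upper-bounds the treewidth. The edges c–a–f–e–c form a cycle, so G is not a tree and its treewidth is at least 2. Combining the bounds, tw(G) = 2.

Treewidth 2.
One optimal decomposition is:
Bags: B1 = {a, c, e}  B2 = {a, e, f}  B3 = {d, e, f}  B4 = {b, d, f}
Tree: B1–B2, B2–B3, B3–B4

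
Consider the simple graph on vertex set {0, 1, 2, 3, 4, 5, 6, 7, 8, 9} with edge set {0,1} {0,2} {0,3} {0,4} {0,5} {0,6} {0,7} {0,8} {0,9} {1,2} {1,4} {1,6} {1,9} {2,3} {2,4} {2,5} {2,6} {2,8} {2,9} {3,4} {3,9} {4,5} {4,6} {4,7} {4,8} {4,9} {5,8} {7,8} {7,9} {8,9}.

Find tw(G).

A width-4 tree decomposition is:
Bags: B1 = {0, 1, 2, 4, 9}  B2 = {0, 2, 4, 8, 9}  B3 = {0, 1, 2, 4, 6}  B4 = {0, 4, 7, 8, 9}  B5 = {0, 2, 4, 5, 8}  B6 = {0, 2, 3, 4, 9}
Tree: B1–B2, B1–B3, B2–B4, B2–B5, B1–B6
Every bag has size at most 5, so the width is 5 − 1 = 4 and tw(G) ≤ 4. Conversely, {0, 2, 4, 8, 9} is a clique of size 5, and the vertices of any clique must share a bag in every tree decomposition; so some bag has ≥ 5 vertices and tw(G) ≥ 4. Combining the bounds, tw(G) = 4.

4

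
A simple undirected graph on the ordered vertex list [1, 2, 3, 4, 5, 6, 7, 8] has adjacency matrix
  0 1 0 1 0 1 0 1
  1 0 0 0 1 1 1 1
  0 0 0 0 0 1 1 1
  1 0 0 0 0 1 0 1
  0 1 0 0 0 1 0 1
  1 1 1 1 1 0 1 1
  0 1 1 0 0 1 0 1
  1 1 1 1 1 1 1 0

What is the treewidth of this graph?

3

A width-3 tree decomposition is:
Bags: B1 = {2, 6, 7, 8}  B2 = {1, 2, 6, 8}  B3 = {3, 6, 7, 8}  B4 = {2, 5, 6, 8}  B5 = {1, 4, 6, 8}
Tree: B1–B2, B1–B3, B1–B4, B2–B5
The largest bag has 4 vertices, giving width 3; this decomposition certifies tw(G) ≤ 3. Conversely, {1, 2, 6, 8} is a clique of size 4, and the vertices of any clique must share a bag in every tree decomposition; so some bag has ≥ 4 vertices and tw(G) ≥ 3. Hence tw(G) = 3 exactly.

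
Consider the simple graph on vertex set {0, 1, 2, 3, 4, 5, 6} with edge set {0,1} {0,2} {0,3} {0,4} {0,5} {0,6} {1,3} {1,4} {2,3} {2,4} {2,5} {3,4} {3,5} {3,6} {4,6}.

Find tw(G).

A width-3 tree decomposition is:
Bags: B1 = {0, 2, 3, 4}  B2 = {0, 2, 3, 5}  B3 = {0, 3, 4, 6}  B4 = {0, 1, 3, 4}
Tree: B1–B2, B1–B3, B1–B4
The largest bag has 4 vertices, giving width 3; this decomposition certifies tw(G) ≤ 3. For the lower bound, the 4 vertices {0, 1, 3, 4} are pairwise adjacent, and any tree decomposition puts a clique entirely inside one bag — forcing width ≥ 3. Combining the bounds, tw(G) = 3.

3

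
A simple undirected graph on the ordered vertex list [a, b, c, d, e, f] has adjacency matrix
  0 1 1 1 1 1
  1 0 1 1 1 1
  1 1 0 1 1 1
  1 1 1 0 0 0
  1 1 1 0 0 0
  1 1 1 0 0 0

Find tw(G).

A width-3 tree decomposition is:
Bags: B1 = {a, b, c, f}  B2 = {a, b, c, e}  B3 = {a, b, c, d}
Tree: B1–B2, B2–B3
Each bag holds 4 vertices, so the decomposition has width 3, which upper-bounds the treewidth. On the other hand G contains the 4-clique {a, b, c, d}. A clique must lie in a single bag of any decomposition, so no decomposition can have width below 3. Combining the bounds, tw(G) = 3.

3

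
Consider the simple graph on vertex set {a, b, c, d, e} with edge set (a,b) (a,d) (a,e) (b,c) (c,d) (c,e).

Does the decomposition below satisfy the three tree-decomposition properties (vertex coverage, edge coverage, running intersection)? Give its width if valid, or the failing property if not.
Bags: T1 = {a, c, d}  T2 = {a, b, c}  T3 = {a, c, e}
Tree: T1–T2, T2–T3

Every vertex of G appears in some bag (union = {a, b, c, d, e}); every edge is covered by a bag; and for each vertex v the set of bags containing v is connected in the bag tree. The decomposition is therefore valid. The largest bag has 3 vertices, so the width is 2.

Yes; width 2.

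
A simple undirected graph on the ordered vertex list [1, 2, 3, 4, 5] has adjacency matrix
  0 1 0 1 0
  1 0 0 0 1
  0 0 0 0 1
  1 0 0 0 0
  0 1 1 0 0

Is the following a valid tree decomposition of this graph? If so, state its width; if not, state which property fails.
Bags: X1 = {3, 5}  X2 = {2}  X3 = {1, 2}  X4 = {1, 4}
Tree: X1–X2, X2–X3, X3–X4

No — edge (5,2) lies in no bag.

A tree decomposition must satisfy three properties: every vertex lies in some bag; for every edge, both endpoints lie together in some bag; and for every vertex, the bags containing it form a connected subtree. Here edge (5,2) lies in no bag, so the decomposition is invalid.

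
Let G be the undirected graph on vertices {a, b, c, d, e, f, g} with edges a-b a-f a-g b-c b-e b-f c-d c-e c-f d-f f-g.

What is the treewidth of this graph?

A width-2 tree decomposition is:
Bags: B1 = {b, c, e}  B2 = {b, c, f}  B3 = {a, b, f}  B4 = {a, f, g}  B5 = {c, d, f}
Tree: B1–B2, B2–B3, B3–B4, B2–B5
The largest bag has 3 vertices, giving width 2; this decomposition certifies tw(G) ≤ 2. For the lower bound, the 3 vertices {b, c, e} are pairwise adjacent, and any tree decomposition puts a clique entirely inside one bag — forcing width ≥ 2. Therefore the treewidth is 2.

2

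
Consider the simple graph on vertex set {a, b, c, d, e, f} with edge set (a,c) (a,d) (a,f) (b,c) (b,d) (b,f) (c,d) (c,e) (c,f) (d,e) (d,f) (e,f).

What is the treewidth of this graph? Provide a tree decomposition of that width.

Treewidth 3.
One such decomposition:
Bags: B1 = {a, c, d, f}  B2 = {b, c, d, f}  B3 = {c, d, e, f}
Tree: B1–B2, B2–B3

Every bag has size at most 4, so the width is 4 − 1 = 3 and tw(G) ≤ 3. On the other hand G contains the 4-clique {c, d, e, f}. A clique must lie in a single bag of any decomposition, so no decomposition can have width below 3. Therefore the treewidth is 3.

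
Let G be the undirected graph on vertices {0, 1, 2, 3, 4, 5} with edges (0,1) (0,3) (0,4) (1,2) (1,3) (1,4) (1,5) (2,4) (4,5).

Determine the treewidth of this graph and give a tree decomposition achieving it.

Treewidth 2.
One optimal decomposition is:
Bags: B1 = {1, 4, 5}  B2 = {0, 1, 4}  B3 = {0, 1, 3}  B4 = {1, 2, 4}
Tree: B1–B2, B2–B3, B1–B4

Each bag holds 3 vertices, so the decomposition has width 2, which upper-bounds the treewidth. Conversely, {0, 1, 3} is a clique of size 3, and the vertices of any clique must share a bag in every tree decomposition; so some bag has ≥ 3 vertices and tw(G) ≥ 2. Hence tw(G) = 2 exactly.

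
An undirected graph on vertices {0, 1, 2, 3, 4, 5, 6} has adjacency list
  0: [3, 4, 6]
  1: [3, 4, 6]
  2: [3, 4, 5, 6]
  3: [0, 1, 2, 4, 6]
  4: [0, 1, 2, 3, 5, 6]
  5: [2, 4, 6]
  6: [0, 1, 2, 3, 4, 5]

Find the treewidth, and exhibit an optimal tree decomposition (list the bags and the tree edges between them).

Each bag holds 4 vertices, so the decomposition has width 3, which upper-bounds the treewidth. On the other hand G contains the 4-clique {0, 3, 4, 6}. A clique must lie in a single bag of any decomposition, so no decomposition can have width below 3. Therefore the treewidth is 3.

Treewidth 3.
Bags: B1 = {2, 3, 4, 6}  B2 = {2, 4, 5, 6}  B3 = {0, 3, 4, 6}  B4 = {1, 3, 4, 6}
Tree: B1–B2, B1–B3, B1–B4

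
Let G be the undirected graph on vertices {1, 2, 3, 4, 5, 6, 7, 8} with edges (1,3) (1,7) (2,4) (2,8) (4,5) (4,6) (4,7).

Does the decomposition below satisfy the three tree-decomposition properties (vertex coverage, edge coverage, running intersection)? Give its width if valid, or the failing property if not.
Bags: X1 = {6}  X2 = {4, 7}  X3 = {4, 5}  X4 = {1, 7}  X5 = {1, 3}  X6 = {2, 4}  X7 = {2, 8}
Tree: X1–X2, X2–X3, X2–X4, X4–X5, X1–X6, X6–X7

A tree decomposition must satisfy three properties: every vertex lies in some bag; for every edge, both endpoints lie together in some bag; and for every vertex, the bags containing it form a connected subtree. Here edge (4,6) lies in no bag, so the decomposition is invalid.

No — edge (4,6) lies in no bag.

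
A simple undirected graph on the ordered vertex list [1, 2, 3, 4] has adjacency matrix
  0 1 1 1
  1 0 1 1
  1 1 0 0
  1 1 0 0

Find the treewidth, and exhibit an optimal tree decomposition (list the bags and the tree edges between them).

Each bag holds 3 vertices, so the decomposition has width 2, which upper-bounds the treewidth. On the other hand G contains the 3-clique {1, 2, 3}. A clique must lie in a single bag of any decomposition, so no decomposition can have width below 2. The upper and lower bounds meet at 2, so that is the treewidth.

Treewidth 2.
One optimal decomposition is:
Bags: B1 = {1, 2, 3}  B2 = {1, 2, 4}
Tree: B1–B2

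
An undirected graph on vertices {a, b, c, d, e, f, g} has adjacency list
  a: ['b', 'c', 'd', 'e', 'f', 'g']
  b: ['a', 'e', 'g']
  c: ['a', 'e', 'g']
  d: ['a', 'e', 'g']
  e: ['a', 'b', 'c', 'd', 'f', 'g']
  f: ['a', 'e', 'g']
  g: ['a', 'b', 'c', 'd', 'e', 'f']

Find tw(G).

A width-3 tree decomposition is:
Bags: B1 = {a, d, e, g}  B2 = {a, c, e, g}  B3 = {a, e, f, g}  B4 = {a, b, e, g}
Tree: B1–B2, B1–B3, B1–B4
Each bag holds 4 vertices, so the decomposition has width 3, which upper-bounds the treewidth. On the other hand G contains the 4-clique {a, d, e, g}. A clique must lie in a single bag of any decomposition, so no decomposition can have width below 3. The upper and lower bounds meet at 3, so that is the treewidth.

3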